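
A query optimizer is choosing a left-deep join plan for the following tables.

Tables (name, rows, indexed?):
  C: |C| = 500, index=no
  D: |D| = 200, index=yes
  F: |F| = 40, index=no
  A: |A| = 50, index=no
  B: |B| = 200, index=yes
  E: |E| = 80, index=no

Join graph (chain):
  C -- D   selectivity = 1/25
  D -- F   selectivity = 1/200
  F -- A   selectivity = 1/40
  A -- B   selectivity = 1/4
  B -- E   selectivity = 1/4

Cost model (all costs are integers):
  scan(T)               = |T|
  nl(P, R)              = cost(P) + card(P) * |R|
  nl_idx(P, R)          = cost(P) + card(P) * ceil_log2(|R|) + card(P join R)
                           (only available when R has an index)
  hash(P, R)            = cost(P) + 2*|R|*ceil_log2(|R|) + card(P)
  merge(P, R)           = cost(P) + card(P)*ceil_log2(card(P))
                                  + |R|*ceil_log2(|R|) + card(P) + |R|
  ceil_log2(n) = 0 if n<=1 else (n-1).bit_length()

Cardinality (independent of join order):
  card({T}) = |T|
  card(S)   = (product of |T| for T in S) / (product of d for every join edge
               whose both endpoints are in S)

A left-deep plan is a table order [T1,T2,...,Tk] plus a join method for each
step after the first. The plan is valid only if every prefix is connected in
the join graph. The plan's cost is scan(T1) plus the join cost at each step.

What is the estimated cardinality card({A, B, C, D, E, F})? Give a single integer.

1000000

Tables in S: A(50), B(200), C(500), D(200), E(80), F(40)
Edges inside S: C-D(d=25), D-F(d=200), F-A(d=40), A-B(d=4), B-E(d=4)
numerator = 50 * 200 * 500 * 200 * 80 * 40 = 3200000000000
denominator = 25 * 200 * 40 * 4 * 4 = 3200000
card(S) = 3200000000000 / 3200000 = 1000000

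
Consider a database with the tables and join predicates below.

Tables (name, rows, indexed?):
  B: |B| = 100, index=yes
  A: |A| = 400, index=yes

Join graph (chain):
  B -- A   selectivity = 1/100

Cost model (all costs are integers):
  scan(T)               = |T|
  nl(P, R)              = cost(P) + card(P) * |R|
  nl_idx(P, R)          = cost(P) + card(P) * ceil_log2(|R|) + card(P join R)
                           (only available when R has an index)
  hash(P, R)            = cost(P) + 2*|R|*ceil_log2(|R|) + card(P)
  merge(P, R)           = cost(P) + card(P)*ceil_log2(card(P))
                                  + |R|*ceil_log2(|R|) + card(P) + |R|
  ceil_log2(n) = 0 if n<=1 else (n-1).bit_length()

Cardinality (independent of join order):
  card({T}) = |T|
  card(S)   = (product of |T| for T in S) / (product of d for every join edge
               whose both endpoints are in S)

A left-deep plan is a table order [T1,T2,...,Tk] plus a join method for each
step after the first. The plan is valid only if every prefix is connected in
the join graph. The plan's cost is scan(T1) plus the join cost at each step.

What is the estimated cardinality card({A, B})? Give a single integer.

400

Tables in S: A(400), B(100)
Edges inside S: B-A(d=100)
numerator = 400 * 100 = 40000
denominator = 100 = 100
card(S) = 40000 / 100 = 400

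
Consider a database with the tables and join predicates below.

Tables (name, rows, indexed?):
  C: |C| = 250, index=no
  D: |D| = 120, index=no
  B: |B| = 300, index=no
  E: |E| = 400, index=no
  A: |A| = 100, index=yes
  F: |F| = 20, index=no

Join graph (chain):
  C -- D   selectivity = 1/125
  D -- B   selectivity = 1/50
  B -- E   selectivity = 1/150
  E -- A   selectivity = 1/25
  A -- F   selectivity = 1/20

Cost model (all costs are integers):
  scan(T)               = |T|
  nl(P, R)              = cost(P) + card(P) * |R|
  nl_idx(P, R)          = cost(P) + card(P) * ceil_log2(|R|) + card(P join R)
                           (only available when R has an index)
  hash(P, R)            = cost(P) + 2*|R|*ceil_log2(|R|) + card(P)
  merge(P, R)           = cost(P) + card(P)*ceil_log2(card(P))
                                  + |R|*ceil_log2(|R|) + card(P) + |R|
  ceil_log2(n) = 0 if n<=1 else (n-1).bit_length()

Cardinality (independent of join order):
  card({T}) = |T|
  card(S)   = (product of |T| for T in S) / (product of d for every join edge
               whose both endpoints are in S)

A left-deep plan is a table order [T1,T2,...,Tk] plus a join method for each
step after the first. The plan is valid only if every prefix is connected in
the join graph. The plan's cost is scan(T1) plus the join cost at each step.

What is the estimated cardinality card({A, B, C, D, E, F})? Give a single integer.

15360

Tables in S: A(100), B(300), C(250), D(120), E(400), F(20)
Edges inside S: C-D(d=125), D-B(d=50), B-E(d=150), E-A(d=25), A-F(d=20)
numerator = 100 * 300 * 250 * 120 * 400 * 20 = 7200000000000
denominator = 125 * 50 * 150 * 25 * 20 = 468750000
card(S) = 7200000000000 / 468750000 = 15360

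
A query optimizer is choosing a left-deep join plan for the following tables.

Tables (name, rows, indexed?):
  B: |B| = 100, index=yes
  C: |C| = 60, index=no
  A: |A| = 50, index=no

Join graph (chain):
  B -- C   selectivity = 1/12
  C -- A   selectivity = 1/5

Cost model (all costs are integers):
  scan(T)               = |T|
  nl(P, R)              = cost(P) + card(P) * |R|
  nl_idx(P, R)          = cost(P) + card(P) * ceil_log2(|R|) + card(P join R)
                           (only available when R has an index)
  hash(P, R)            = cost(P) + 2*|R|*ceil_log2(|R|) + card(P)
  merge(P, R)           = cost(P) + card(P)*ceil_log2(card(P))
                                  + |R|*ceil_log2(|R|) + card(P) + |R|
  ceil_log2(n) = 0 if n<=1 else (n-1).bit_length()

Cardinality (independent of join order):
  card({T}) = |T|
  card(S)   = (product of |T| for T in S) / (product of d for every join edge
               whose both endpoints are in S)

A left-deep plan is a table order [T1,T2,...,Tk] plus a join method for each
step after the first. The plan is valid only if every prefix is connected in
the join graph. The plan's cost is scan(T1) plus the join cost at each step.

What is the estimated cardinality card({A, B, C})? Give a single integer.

Tables in S: A(50), B(100), C(60)
Edges inside S: B-C(d=12), C-A(d=5)
numerator = 50 * 100 * 60 = 300000
denominator = 12 * 5 = 60
card(S) = 300000 / 60 = 5000

5000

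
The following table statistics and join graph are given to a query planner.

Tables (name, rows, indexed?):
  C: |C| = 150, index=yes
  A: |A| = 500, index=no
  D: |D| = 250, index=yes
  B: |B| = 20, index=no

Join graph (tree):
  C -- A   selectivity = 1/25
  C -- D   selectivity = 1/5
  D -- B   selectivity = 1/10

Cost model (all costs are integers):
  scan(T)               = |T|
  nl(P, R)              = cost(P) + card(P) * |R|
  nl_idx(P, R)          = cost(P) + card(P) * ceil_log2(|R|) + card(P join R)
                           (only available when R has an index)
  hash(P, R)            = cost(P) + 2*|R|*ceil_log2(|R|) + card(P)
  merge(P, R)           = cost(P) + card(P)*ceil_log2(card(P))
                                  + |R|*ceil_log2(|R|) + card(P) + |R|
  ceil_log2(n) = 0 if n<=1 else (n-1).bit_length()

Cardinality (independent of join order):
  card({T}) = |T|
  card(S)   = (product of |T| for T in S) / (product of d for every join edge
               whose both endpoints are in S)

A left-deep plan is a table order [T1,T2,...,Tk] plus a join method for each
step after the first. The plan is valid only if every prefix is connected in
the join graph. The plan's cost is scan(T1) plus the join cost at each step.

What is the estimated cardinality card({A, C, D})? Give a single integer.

Tables in S: A(500), C(150), D(250)
Edges inside S: C-A(d=25), C-D(d=5)
numerator = 500 * 150 * 250 = 18750000
denominator = 25 * 5 = 125
card(S) = 18750000 / 125 = 150000

150000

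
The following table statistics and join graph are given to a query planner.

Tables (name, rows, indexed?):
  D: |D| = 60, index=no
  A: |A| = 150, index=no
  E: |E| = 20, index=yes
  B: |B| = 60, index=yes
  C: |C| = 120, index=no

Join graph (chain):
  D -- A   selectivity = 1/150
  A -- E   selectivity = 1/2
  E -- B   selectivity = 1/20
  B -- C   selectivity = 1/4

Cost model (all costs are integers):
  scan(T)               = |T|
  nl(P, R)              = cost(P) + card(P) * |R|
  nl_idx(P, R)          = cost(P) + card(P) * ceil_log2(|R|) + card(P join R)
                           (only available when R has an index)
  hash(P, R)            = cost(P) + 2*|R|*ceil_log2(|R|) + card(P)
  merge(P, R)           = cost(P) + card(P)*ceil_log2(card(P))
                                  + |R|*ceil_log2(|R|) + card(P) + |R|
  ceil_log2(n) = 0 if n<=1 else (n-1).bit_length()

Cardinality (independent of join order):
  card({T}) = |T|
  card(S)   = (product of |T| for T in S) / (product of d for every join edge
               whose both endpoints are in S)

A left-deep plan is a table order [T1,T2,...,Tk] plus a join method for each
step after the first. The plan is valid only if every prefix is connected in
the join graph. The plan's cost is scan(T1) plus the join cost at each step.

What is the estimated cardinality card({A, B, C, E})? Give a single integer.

Tables in S: A(150), B(60), C(120), E(20)
Edges inside S: A-E(d=2), E-B(d=20), B-C(d=4)
numerator = 150 * 60 * 120 * 20 = 21600000
denominator = 2 * 20 * 4 = 160
card(S) = 21600000 / 160 = 135000

135000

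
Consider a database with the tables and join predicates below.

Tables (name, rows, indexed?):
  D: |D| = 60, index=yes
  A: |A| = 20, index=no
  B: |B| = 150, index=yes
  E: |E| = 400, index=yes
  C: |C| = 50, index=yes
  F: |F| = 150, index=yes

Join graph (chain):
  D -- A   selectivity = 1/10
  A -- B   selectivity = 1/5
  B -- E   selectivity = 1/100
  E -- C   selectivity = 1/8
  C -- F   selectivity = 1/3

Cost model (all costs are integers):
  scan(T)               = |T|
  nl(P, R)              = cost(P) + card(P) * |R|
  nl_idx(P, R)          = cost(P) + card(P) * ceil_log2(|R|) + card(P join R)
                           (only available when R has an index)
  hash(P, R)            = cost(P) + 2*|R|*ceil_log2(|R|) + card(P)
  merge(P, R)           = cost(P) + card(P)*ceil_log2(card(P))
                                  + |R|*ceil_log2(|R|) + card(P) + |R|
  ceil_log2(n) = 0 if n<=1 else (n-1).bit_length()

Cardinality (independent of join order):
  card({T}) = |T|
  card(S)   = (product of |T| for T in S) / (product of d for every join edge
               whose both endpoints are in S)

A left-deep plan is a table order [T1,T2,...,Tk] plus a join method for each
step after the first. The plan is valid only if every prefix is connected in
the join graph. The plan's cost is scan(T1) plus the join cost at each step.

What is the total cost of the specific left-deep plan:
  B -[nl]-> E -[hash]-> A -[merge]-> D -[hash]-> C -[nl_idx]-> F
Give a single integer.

step 1: scan B: cost=150, card=150
step 2: join E via nl
    card(P join E) = 150*400/(100) = 600
    cost = 150 + 150*400 = 60150
step 3: join A via hash
    card(P join A) = 600*20/(5) = 2400
    cost = 60150 + 2*20*5 + 600 = 60950
step 4: join D via merge
    card(P join D) = 2400*60/(10) = 14400
    cost = 60950 + 2400*12 + 60*6 + 2400 + 60 = 92570
step 5: join C via hash
    card(P join C) = 14400*50/(8) = 90000
    cost = 92570 + 2*50*6 + 14400 = 107570
step 6: join F via nl_idx
    card(P join F) = 90000*150/(3) = 4500000
    cost = 107570 + 90000*8 + 4500000 = 5327570

5327570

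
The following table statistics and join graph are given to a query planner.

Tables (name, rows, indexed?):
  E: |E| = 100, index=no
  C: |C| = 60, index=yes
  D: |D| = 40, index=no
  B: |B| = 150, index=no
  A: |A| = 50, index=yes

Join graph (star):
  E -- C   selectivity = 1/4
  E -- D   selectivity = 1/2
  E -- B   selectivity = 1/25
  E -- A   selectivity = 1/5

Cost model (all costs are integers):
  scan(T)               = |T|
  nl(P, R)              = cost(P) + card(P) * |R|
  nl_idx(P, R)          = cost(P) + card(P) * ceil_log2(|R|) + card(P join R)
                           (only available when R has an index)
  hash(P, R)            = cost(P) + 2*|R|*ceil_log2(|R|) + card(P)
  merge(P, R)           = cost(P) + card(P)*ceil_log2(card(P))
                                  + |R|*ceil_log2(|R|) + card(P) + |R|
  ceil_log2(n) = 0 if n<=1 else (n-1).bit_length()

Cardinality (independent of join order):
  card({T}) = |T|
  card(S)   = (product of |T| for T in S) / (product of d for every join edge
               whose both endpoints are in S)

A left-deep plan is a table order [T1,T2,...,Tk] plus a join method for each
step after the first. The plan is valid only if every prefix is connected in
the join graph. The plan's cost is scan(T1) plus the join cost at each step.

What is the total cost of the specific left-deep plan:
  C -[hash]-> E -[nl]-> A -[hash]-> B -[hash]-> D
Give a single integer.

step 1: scan C: cost=60, card=60
step 2: join E via hash
    card(P join E) = 60*100/(4) = 1500
    cost = 60 + 2*100*7 + 60 = 1520
step 3: join A via nl
    card(P join A) = 1500*50/(5) = 15000
    cost = 1520 + 1500*50 = 76520
step 4: join B via hash
    card(P join B) = 15000*150/(25) = 90000
    cost = 76520 + 2*150*8 + 15000 = 93920
step 5: join D via hash
    card(P join D) = 90000*40/(2) = 1800000
    cost = 93920 + 2*40*6 + 90000 = 184400

184400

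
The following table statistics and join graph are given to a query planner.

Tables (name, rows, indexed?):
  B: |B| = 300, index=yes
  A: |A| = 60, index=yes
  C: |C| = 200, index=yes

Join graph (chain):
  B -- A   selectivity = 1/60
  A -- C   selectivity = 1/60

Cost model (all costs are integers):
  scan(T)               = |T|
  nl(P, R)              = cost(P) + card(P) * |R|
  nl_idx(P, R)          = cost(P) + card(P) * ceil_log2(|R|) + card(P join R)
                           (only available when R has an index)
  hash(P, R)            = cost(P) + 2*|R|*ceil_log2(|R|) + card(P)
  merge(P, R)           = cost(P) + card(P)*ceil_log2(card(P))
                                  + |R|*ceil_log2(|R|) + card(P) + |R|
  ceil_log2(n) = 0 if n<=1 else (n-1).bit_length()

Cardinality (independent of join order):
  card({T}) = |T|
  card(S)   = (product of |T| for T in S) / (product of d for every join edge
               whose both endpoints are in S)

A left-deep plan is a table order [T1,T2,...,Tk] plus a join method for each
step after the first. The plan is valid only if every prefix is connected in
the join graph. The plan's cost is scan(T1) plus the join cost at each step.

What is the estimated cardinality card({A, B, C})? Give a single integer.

Tables in S: A(60), B(300), C(200)
Edges inside S: B-A(d=60), A-C(d=60)
numerator = 60 * 300 * 200 = 3600000
denominator = 60 * 60 = 3600
card(S) = 3600000 / 3600 = 1000

1000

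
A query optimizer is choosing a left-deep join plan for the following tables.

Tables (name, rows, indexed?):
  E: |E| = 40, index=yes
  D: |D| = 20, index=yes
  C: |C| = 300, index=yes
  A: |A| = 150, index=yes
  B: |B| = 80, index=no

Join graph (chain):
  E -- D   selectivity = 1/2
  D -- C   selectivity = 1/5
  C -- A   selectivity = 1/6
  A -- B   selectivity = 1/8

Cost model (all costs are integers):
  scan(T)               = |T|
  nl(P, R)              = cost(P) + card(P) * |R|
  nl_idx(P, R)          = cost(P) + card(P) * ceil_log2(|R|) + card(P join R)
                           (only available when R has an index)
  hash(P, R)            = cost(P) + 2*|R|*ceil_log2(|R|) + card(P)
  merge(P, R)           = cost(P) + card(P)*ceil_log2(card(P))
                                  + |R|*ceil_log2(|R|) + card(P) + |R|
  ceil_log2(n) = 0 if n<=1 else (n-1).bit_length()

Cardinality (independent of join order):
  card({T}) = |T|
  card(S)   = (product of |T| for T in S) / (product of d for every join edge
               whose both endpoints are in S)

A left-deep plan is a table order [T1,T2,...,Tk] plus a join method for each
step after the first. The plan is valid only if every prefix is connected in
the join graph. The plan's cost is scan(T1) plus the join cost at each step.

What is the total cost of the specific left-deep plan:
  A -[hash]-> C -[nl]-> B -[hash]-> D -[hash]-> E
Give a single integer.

step 1: scan A: cost=150, card=150
step 2: join C via hash
    card(P join C) = 150*300/(6) = 7500
    cost = 150 + 2*300*9 + 150 = 5700
step 3: join B via nl
    card(P join B) = 7500*80/(8) = 75000
    cost = 5700 + 7500*80 = 605700
step 4: join D via hash
    card(P join D) = 75000*20/(5) = 300000
    cost = 605700 + 2*20*5 + 75000 = 680900
step 5: join E via hash
    card(P join E) = 300000*40/(2) = 6000000
    cost = 680900 + 2*40*6 + 300000 = 981380

981380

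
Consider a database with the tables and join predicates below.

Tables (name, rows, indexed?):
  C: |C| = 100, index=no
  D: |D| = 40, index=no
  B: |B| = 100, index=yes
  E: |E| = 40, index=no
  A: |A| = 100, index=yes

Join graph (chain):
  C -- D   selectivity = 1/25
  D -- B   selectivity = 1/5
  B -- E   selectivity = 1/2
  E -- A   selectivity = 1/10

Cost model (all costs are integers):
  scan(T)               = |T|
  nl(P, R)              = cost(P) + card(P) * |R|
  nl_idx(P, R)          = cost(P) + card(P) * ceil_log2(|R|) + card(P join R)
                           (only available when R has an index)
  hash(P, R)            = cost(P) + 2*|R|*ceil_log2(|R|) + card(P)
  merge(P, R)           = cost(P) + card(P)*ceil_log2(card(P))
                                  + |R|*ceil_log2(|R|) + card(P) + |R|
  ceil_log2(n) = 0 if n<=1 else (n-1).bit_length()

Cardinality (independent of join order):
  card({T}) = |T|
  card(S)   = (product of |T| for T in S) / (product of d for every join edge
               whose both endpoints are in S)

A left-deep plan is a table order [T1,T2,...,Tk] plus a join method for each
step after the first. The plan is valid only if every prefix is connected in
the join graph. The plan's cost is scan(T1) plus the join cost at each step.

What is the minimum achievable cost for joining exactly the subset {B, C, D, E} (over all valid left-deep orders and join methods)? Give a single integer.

Selinger DP over subsets of {B,C,D,E}:
  {C}: scan cost=100, card=100
  {D}: scan cost=40, card=40
  {B}: scan cost=100, card=100
  {E}: scan cost=40, card=40
  {CD}: card=160; try (D,hash)→680, (C,merge)→1120, (D,merge)→1180, (C,hash)→1480, (C,nl)→4040, (D,nl)→4100; best=680 via (D,hash)
  {BD}: card=800; try (D,hash)→680, (B,merge)→1120, (B,nl_idx)→1120, (D,merge)→1180, (B,hash)→1480, (B,nl)→4040 …(+1); best=680 via (D,hash)
  {BE}: card=2000; try (E,hash)→680, (B,merge)→1120, (E,merge)→1180, (B,hash)→1480, (B,nl_idx)→2320, (B,nl)→4040 …(+1); best=680 via (E,hash)
  {BCD}: card=3200; try (B,hash)→2240, (C,hash)→2880, (B,merge)→2920, (B,nl_idx)→5000, (C,merge)→10280, (B,nl)→16680 …(+1); best=2240 via (B,hash)
  {BDE}: card=16000; try (E,hash)→1960, (D,hash)→3160, (E,merge)→9760, (D,merge)→24960, (E,nl)→32680, (D,nl)→80680; best=1960 via (E,hash)
  {BCDE}: card=64000; try (E,hash)→5920, (C,hash)→19360, (E,merge)→44120, (E,nl)→130240, (C,merge)→242760, (C,nl)→1601960; best=5920 via (E,hash)

5920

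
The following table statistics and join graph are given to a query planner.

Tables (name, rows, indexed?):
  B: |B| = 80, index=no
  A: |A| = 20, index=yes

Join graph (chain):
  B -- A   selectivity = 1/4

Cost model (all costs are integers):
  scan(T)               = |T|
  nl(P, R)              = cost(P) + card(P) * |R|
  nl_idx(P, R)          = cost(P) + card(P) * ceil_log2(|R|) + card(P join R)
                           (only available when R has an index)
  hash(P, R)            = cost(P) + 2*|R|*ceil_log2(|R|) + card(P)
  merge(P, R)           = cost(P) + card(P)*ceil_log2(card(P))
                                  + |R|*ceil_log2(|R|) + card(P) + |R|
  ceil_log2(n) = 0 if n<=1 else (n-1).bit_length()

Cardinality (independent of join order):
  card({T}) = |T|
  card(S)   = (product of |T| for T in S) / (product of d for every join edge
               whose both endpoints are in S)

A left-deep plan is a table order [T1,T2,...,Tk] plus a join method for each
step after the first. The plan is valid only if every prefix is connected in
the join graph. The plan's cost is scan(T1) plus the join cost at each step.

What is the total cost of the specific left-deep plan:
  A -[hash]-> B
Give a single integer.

step 1: scan A: cost=20, card=20
step 2: join B via hash
    card(P join B) = 20*80/(4) = 400
    cost = 20 + 2*80*7 + 20 = 1160

1160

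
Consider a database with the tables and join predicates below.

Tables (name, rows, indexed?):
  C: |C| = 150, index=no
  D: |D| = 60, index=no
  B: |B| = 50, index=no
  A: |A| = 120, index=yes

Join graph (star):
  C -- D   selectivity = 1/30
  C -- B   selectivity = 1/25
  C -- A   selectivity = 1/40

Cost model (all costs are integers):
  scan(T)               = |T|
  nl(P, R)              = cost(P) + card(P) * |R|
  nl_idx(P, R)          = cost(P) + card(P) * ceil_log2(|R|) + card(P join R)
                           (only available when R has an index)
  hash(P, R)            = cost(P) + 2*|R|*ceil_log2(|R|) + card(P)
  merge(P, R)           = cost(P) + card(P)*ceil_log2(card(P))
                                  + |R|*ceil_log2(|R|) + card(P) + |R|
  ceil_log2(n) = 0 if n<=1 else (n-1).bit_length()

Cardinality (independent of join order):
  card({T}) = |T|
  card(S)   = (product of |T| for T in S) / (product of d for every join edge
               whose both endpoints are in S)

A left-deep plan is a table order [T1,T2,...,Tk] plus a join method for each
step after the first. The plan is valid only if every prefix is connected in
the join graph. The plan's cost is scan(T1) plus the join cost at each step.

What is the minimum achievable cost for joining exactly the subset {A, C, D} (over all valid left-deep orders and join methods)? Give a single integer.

2820

Selinger DP over subsets of {A,C,D}:
  {C}: scan cost=150, card=150
  {D}: scan cost=60, card=60
  {A}: scan cost=120, card=120
  {CD}: card=300; try (D,hash)→1020, (C,merge)→1830, (D,merge)→1920, (C,hash)→2520, (C,nl)→9060, (D,nl)→9150; best=1020 via (D,hash)
  {AC}: card=450; try (A,nl_idx)→1650, (A,hash)→1980, (C,merge)→2430, (A,merge)→2460, (C,hash)→2640, (C,nl)→18120 …(+1); best=1650 via (A,nl_idx)
  {ACD}: card=900; try (D,hash)→2820, (A,hash)→3000, (A,nl_idx)→4020, (A,merge)→4980, (D,merge)→6570, (D,nl)→28650 …(+1); best=2820 via (D,hash)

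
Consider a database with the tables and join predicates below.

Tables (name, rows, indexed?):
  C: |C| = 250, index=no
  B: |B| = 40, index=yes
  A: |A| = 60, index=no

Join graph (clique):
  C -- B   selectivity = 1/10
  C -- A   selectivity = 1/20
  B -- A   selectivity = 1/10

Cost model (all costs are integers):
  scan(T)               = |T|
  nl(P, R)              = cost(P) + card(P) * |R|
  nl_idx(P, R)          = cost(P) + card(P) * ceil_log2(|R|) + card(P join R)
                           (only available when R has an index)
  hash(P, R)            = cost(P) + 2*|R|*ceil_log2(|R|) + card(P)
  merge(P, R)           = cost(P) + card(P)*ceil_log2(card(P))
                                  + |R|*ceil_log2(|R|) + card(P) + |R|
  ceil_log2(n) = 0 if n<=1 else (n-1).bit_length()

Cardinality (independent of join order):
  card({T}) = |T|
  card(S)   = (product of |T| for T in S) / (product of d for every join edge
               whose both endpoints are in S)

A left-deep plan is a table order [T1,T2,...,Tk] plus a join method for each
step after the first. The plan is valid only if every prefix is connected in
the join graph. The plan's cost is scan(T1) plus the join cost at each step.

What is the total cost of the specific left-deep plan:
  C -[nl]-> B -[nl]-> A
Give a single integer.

step 1: scan C: cost=250, card=250
step 2: join B via nl
    card(P join B) = 250*40/(10) = 1000
    cost = 250 + 250*40 = 10250
step 3: join A via nl
    card(P join A) = 1000*60/(20*10) = 300
    cost = 10250 + 1000*60 = 70250

70250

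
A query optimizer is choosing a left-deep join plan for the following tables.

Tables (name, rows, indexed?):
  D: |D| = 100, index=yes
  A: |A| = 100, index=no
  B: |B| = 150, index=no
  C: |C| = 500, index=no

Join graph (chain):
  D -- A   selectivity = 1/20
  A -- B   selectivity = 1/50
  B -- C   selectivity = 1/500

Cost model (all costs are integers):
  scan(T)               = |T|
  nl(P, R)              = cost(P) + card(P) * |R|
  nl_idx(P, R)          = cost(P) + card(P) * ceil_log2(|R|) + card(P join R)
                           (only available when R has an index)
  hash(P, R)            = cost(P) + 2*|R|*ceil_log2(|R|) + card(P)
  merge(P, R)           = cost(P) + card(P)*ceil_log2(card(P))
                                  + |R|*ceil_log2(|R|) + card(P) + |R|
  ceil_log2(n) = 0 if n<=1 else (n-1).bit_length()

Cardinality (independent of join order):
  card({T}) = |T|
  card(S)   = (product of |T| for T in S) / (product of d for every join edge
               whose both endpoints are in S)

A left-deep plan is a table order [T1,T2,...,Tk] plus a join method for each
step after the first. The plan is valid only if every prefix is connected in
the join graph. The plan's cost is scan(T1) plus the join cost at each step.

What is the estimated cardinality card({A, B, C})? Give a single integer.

300

Tables in S: A(100), B(150), C(500)
Edges inside S: A-B(d=50), B-C(d=500)
numerator = 100 * 150 * 500 = 7500000
denominator = 50 * 500 = 25000
card(S) = 7500000 / 25000 = 300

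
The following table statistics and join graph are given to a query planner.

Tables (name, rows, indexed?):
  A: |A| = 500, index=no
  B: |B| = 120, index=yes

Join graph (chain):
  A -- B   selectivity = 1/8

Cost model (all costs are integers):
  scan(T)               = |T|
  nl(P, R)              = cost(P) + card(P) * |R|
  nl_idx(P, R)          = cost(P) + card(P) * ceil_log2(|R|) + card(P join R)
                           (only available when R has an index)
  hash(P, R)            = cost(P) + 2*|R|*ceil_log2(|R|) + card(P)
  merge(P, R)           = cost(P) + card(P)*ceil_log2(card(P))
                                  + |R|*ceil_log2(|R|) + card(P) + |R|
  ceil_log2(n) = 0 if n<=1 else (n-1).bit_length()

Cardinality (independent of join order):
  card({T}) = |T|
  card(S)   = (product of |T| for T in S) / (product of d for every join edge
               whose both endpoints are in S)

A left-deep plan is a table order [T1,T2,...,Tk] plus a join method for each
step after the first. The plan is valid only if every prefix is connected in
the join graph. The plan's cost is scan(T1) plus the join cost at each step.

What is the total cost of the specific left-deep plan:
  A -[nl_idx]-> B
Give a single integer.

step 1: scan A: cost=500, card=500
step 2: join B via nl_idx
    card(P join B) = 500*120/(8) = 7500
    cost = 500 + 500*7 + 7500 = 11500

11500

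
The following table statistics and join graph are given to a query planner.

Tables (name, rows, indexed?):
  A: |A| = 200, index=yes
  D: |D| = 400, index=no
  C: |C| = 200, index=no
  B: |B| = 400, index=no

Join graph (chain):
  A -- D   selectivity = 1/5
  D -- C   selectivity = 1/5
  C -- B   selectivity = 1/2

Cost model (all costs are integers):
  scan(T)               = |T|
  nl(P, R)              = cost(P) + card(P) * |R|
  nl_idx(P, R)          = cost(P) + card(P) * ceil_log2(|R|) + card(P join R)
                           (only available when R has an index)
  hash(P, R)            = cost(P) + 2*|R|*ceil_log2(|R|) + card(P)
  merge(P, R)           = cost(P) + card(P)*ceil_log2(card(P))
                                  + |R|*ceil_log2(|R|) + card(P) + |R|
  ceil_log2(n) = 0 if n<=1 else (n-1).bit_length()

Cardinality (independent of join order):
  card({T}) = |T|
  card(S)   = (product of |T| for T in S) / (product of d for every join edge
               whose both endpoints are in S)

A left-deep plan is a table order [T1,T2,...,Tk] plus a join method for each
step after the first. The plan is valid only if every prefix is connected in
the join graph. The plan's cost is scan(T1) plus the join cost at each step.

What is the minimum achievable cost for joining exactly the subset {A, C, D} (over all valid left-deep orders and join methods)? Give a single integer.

Selinger DP over subsets of {A,C,D}:
  {A}: scan cost=200, card=200
  {D}: scan cost=400, card=400
  {C}: scan cost=200, card=200
  {AD}: card=16000; try (A,hash)→4000, (D,merge)→6000, (A,merge)→6200, (D,hash)→7600, (A,nl_idx)→19600, (D,nl)→80200 …(+1); best=4000 via (A,hash)
  {CD}: card=16000; try (C,hash)→4000, (D,merge)→6000, (C,merge)→6200, (D,hash)→7600, (D,nl)→80200, (C,nl)→80400; best=4000 via (C,hash)
  {ACD}: card=640000; try (C,hash)→23200, (A,hash)→23200, (C,merge)→245800, (A,merge)→245800, (A,nl_idx)→772000, (C,nl)→3204000 …(+1); best=23200 via (C,hash)

23200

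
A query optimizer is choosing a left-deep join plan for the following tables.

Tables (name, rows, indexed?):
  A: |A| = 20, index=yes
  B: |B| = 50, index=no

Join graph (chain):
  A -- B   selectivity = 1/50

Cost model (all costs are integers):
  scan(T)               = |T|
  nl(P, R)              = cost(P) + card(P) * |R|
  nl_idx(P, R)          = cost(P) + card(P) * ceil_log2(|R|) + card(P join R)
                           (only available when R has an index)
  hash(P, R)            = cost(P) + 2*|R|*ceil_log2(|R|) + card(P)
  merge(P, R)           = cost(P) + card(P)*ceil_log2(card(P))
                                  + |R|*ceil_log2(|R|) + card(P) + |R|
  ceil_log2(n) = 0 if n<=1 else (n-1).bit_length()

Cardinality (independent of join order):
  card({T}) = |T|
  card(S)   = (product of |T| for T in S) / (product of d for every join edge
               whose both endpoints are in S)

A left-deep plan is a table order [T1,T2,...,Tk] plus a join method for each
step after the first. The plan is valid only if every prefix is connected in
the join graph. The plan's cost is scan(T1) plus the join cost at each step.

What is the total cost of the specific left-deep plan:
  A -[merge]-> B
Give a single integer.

490

step 1: scan A: cost=20, card=20
step 2: join B via merge
    card(P join B) = 20*50/(50) = 20
    cost = 20 + 20*5 + 50*6 + 20 + 50 = 490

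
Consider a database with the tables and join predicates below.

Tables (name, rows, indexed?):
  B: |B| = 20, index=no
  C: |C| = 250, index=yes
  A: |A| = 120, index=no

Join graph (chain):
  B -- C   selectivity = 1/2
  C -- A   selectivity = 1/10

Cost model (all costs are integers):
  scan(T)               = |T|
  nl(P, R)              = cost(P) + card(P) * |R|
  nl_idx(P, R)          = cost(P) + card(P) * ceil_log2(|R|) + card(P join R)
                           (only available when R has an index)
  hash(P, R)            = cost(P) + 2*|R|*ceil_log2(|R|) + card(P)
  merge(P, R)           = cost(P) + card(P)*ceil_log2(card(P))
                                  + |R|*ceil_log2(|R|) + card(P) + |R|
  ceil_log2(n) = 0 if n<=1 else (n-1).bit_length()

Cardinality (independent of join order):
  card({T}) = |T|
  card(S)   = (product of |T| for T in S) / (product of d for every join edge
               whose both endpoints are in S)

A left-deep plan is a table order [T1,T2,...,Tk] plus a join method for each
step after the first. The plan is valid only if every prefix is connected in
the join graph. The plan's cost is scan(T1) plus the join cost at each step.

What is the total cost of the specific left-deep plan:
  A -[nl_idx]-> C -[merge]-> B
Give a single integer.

step 1: scan A: cost=120, card=120
step 2: join C via nl_idx
    card(P join C) = 120*250/(10) = 3000
    cost = 120 + 120*8 + 3000 = 4080
step 3: join B via merge
    card(P join B) = 3000*20/(2) = 30000
    cost = 4080 + 3000*12 + 20*5 + 3000 + 20 = 43200

43200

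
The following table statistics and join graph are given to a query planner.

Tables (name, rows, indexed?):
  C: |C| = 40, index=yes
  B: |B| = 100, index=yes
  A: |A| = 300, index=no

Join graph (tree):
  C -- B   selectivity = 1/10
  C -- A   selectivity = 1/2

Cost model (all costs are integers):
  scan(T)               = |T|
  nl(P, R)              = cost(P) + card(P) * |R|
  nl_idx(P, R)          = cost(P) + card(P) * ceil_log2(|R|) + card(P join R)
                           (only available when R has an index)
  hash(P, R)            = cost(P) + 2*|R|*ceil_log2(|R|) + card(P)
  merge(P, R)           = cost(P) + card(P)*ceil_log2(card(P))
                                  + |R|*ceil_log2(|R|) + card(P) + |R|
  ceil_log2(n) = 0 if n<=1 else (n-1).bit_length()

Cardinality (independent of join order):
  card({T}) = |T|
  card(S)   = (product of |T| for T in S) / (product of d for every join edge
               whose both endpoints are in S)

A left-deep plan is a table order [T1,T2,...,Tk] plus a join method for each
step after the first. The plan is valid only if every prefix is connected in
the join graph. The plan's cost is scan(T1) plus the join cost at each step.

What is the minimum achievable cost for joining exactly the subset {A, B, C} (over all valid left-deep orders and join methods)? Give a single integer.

Selinger DP over subsets of {A,B,C}:
  {C}: scan cost=40, card=40
  {B}: scan cost=100, card=100
  {A}: scan cost=300, card=300
  {BC}: card=400; try (C,hash)→680, (B,nl_idx)→720, (C,nl_idx)→1100, (B,merge)→1120, (C,merge)→1180, (B,hash)→1480 …(+2); best=680 via (C,hash)
  {AC}: card=6000; try (C,hash)→1080, (A,merge)→3320, (C,merge)→3580, (A,hash)→5480, (C,nl_idx)→8100, (A,nl)→12040 …(+1); best=1080 via (C,hash)
  {ABC}: card=60000; try (A,hash)→6480, (A,merge)→7680, (B,hash)→8480, (B,merge)→85880, (B,nl_idx)→103080, (A,nl)→120680 …(+1); best=6480 via (A,hash)

6480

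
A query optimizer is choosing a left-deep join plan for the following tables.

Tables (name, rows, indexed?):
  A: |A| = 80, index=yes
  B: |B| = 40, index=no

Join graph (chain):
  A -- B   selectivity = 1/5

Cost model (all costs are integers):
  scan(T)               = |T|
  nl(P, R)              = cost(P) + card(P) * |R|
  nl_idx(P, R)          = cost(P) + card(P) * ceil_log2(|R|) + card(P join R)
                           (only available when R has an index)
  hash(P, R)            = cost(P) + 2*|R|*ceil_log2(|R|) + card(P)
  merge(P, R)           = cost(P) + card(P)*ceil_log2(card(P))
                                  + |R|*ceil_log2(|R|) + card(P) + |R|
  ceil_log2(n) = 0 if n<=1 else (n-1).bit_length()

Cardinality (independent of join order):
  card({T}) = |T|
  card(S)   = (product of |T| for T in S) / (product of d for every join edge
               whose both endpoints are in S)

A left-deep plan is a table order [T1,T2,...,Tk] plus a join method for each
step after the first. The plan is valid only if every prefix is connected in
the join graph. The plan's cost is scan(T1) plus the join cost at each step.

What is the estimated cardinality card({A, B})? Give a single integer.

Tables in S: A(80), B(40)
Edges inside S: A-B(d=5)
numerator = 80 * 40 = 3200
denominator = 5 = 5
card(S) = 3200 / 5 = 640

640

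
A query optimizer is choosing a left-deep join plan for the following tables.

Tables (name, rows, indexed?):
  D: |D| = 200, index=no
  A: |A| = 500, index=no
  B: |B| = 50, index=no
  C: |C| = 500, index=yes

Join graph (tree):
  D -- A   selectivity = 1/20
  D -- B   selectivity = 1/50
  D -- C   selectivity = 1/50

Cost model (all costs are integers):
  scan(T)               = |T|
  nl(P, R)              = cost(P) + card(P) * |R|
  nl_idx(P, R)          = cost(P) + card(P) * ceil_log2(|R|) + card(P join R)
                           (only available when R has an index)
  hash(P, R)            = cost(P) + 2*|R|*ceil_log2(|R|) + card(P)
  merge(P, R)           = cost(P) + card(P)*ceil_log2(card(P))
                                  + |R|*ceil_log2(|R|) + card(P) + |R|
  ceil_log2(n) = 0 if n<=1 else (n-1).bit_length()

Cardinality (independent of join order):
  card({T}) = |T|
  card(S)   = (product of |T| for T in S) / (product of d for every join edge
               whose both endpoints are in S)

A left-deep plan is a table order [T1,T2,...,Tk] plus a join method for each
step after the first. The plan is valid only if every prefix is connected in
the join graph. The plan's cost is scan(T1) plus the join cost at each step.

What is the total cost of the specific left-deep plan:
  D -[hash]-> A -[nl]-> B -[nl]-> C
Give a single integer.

2759400

step 1: scan D: cost=200, card=200
step 2: join A via hash
    card(P join A) = 200*500/(20) = 5000
    cost = 200 + 2*500*9 + 200 = 9400
step 3: join B via nl
    card(P join B) = 5000*50/(50) = 5000
    cost = 9400 + 5000*50 = 259400
step 4: join C via nl
    card(P join C) = 5000*500/(50) = 50000
    cost = 259400 + 5000*500 = 2759400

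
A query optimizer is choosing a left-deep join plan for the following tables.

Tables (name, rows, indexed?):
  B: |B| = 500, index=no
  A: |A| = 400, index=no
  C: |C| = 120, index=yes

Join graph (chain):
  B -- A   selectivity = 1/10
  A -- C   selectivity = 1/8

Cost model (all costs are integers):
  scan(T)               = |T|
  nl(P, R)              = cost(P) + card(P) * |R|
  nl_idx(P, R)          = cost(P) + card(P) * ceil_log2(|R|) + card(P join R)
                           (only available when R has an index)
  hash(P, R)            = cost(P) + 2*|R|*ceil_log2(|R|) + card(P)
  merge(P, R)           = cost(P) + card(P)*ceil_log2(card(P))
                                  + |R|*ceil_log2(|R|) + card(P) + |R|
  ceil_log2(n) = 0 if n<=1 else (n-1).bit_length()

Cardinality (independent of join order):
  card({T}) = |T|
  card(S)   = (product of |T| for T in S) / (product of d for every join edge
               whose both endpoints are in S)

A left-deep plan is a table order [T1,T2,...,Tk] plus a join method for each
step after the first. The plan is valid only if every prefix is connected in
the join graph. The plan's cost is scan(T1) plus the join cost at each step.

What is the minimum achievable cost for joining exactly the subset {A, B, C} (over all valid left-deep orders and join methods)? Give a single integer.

17480

Selinger DP over subsets of {A,B,C}:
  {B}: scan cost=500, card=500
  {A}: scan cost=400, card=400
  {C}: scan cost=120, card=120
  {AB}: card=20000; try (A,hash)→8200, (B,merge)→9400, (A,merge)→9500, (B,hash)→9800, (B,nl)→200400, (A,nl)→200500; best=8200 via (A,hash)
  {AC}: card=6000; try (C,hash)→2480, (A,merge)→5080, (C,merge)→5360, (A,hash)→7440, (C,nl_idx)→9200, (A,nl)→48120 …(+1); best=2480 via (C,hash)
  {ABC}: card=300000; try (B,hash)→17480, (C,hash)→29880, (B,merge)→91480, (C,merge)→329160, (C,nl_idx)→448200, (C,nl)→2408200 …(+1); best=17480 via (B,hash)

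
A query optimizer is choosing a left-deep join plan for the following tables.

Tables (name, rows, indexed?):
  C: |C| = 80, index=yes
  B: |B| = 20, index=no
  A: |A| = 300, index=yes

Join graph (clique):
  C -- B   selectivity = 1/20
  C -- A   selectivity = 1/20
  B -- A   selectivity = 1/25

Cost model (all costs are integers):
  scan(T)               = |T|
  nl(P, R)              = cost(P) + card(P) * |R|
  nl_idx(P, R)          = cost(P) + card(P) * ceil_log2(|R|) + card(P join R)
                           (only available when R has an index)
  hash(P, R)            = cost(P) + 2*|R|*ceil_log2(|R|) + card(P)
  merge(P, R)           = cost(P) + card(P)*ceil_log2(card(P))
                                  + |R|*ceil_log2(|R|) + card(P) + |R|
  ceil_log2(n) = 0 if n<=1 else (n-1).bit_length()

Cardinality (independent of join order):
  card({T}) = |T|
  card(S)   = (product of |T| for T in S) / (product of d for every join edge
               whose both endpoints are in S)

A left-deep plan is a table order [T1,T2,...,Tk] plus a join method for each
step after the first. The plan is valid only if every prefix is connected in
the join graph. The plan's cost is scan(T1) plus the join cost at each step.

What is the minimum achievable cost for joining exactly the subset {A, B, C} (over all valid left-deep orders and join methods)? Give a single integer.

1008

Selinger DP over subsets of {A,B,C}:
  {C}: scan cost=80, card=80
  {B}: scan cost=20, card=20
  {A}: scan cost=300, card=300
  {BC}: card=80; try (C,nl_idx)→240, (B,hash)→360, (C,merge)→780, (B,merge)→840, (C,hash)→1160, (C,nl)→1620 …(+1); best=240 via (C,nl_idx)
  {AC}: card=1200; try (C,hash)→1720, (A,nl_idx)→2000, (C,nl_idx)→3600, (A,merge)→3720, (C,merge)→3940, (A,hash)→5560 …(+2); best=1720 via (C,hash)
  {AB}: card=240; try (A,nl_idx)→440, (B,hash)→800, (A,merge)→3140, (B,merge)→3420, (A,hash)→5440, (A,nl)→6020 …(+1); best=440 via (A,nl_idx)
  {ABC}: card=48; try (A,nl_idx)→1008, (C,hash)→1800, (C,nl_idx)→2168, (B,hash)→3120, (C,merge)→3240, (A,merge)→3880 …(+5); best=1008 via (A,nl_idx)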